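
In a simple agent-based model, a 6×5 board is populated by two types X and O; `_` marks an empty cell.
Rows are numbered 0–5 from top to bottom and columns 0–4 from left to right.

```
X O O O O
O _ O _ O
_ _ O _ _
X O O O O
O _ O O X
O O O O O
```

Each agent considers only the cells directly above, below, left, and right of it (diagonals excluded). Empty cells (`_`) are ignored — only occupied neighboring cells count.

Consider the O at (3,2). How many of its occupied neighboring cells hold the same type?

Occupied neighbors of (3,2): (2,2)=O, (4,2)=O, (3,1)=O, (3,3)=O.
Same type (O): 4 of 4.

4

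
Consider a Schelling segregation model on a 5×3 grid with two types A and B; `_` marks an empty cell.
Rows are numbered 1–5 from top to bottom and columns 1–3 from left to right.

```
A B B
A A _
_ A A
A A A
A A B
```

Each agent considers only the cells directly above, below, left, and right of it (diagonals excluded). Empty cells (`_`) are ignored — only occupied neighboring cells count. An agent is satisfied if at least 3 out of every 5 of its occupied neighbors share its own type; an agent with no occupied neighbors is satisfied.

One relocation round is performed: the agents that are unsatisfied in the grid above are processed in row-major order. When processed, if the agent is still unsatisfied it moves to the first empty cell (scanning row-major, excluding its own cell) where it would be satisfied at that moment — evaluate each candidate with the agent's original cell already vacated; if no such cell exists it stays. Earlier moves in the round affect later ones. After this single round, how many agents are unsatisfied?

3

Initially unsatisfied (in order): (1,1), (1,2), (5,3).
  (1,1) → (2,3).
  (1,2): no empty cell satisfies it; stays.
  (5,3): no empty cell satisfies it; stays.
Resulting grid:
_ B B
A A A
_ A A
A A A
A A B
Unsatisfied now: (1,2), (1,3), (5,3).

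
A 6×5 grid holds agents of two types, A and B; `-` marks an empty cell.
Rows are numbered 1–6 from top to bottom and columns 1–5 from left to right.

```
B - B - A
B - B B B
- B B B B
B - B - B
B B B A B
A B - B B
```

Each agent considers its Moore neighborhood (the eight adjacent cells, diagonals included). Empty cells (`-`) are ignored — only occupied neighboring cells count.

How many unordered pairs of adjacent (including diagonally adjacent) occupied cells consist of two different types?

Scan each occupied cell's neighbors to the right and below (and the two forward diagonals) so each pair is counted once.
From row 1: 2 unlike of 5 pairs (running 2/5).
From row 2: 0 unlike of 11 pairs (running 2/16).
From row 3: 0 unlike of 9 pairs (running 2/25).
From row 4: 2 unlike of 7 pairs (running 4/32).
From row 5: 6 unlike of 14 pairs (running 10/46).
From row 6: 1 unlike of 2 pairs (running 11/48).
Total adjacent occupied pairs: 48; unlike-type pairs: 11.

11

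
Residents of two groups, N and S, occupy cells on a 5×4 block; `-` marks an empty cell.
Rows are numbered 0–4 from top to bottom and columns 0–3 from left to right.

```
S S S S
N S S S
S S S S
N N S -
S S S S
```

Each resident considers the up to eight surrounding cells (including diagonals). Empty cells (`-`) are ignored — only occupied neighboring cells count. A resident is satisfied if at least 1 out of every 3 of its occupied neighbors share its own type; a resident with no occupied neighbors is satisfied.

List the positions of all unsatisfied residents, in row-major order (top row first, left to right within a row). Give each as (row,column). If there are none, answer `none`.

Row 0: (0,0)S 2/3 ok · (0,1)S 4/5 ok · (0,2)S 5/5 ok · (0,3)S 3/3 ok
Row 1: (1,0)N 0/5 unhappy · (1,1)S 7/8 ok · (1,2)S 8/8 ok · (1,3)S 5/5 ok
Row 2: (2,0)S 2/5 ok · (2,1)S 5/8 ok · (2,2)S 6/7 ok · (2,3)S 4/4 ok
Row 3: (3,0)N 1/5 unhappy · (3,1)N 1/8 unhappy · (3,2)S 6/7 ok
Row 4: (4,0)S 1/3 ok · (4,1)S 3/5 ok · (4,2)S 3/4 ok · (4,3)S 2/2 ok

(1,0), (3,0), (3,1)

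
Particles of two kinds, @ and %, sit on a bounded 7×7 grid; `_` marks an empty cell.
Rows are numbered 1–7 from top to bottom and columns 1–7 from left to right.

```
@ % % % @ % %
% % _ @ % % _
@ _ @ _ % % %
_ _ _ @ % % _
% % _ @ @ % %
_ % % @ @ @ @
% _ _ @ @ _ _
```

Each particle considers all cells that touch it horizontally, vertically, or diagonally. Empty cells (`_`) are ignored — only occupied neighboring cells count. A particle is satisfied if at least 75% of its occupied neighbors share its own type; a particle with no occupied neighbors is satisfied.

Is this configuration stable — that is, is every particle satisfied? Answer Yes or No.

No

(1,1)@ 0/3 not
(1,2)% 3/4 satisfied
(1,3)% 3/4 satisfied
(1,4)% 2/4 not
(1,5)@ 1/5 not
(1,6)% 3/4 satisfied
(1,7)% 2/2 satisfied
(2,1)% 2/4 not
(2,2)% 3/6 not
(2,4)@ 2/6 not
(2,5)% 5/7 not
(2,6)% 6/7 satisfied
(3,1)@ 0/2 not
(3,3)@ 2/3 not
(3,5)% 5/7 not
(3,6)% 6/6 satisfied
(3,7)% 3/3 satisfied
(4,4)@ 3/5 not
(4,5)% 4/7 not
(4,6)% 6/7 satisfied
(5,1)% 2/2 satisfied
(5,2)% 3/3 satisfied
(5,4)@ 4/6 not
(5,5)@ 5/8 not
(5,6)% 3/7 not
(5,7)% 2/4 not
(6,2)% 4/4 satisfied
(6,3)% 2/5 not
(6,4)@ 5/6 satisfied
(6,5)@ 6/7 satisfied
(6,6)@ 4/6 not
(6,7)@ 1/3 not
(7,1)% 1/1 satisfied
(7,4)@ 3/4 satisfied
(7,5)@ 4/4 satisfied
For instance (1,1) has only 0/3 same-type neighbors, below 3/4.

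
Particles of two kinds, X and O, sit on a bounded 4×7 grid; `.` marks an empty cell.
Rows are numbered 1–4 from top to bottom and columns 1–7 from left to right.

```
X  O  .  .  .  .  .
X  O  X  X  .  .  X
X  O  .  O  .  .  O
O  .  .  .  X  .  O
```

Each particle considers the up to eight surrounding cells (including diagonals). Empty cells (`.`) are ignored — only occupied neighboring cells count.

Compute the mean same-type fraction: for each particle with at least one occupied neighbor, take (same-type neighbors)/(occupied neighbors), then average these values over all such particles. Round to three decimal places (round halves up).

0.333

Row 1: (1,1)X 1/3 · (1,2)O 1/4
Row 2: (2,1)X 2/5 · (2,2)O 2/6 · (2,3)X 1/5 · (2,4)X 1/2 · (2,7)X 0/1
Row 3: (3,1)X 1/4 · (3,2)O 2/5 · (3,4)O 0/3 · (3,7)O 1/2
Row 4: (4,1)O 1/2 · (4,5)X 0/1 · (4,7)O 1/1
Sum over 14 particles: 1/3 + 1/4 + 2/5 + 2/6 + 1/5 + 1/2 + 0/1 + 1/4 + 2/5 + 0/3 + 1/2 + 1/2 + 0/1 + 1/1 = 14/3; mean = 14/3 ÷ 14 = 1/3 = 0.333333… → 0.333.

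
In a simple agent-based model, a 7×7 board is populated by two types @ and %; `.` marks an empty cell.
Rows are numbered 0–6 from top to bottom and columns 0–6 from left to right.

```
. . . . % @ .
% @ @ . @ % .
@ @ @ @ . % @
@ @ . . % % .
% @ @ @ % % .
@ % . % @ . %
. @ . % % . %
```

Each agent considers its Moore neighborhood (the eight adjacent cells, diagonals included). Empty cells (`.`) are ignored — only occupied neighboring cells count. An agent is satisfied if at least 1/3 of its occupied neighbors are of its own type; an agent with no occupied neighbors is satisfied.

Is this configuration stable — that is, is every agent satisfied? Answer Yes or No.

(0,4)% 1/3 ✓
(0,5)@ 1/3 ✓
(1,0)% 0/3 ✗
(1,1)@ 4/5 ✓
(1,2)@ 4/4 ✓
(1,4)@ 2/5 ✓
(1,5)% 2/5 ✓
(2,0)@ 4/5 ✓
(2,1)@ 6/7 ✓
(2,2)@ 5/5 ✓
(2,3)@ 3/4 ✓
(2,5)% 3/5 ✓
(2,6)@ 0/3 ✗
(3,0)@ 4/5 ✓
(3,1)@ 6/7 ✓
(3,4)% 4/6 ✓
(3,5)% 4/5 ✓
(4,0)% 1/5 ✗
(4,1)@ 4/6 ✓
(4,2)@ 3/5 ✓
(4,3)@ 2/5 ✓
(4,4)% 4/6 ✓
(4,5)% 4/5 ✓
(5,0)@ 2/4 ✓
(5,1)% 1/5 ✗
(5,3)% 3/6 ✓
(5,4)@ 1/6 ✗
(5,6)% 2/2 ✓
(6,1)@ 1/2 ✓
(6,3)% 2/3 ✓
(6,4)% 2/3 ✓
(6,6)% 1/1 ✓
For instance (1,0) has only 0/3 same-type neighbors, below 1/3.

No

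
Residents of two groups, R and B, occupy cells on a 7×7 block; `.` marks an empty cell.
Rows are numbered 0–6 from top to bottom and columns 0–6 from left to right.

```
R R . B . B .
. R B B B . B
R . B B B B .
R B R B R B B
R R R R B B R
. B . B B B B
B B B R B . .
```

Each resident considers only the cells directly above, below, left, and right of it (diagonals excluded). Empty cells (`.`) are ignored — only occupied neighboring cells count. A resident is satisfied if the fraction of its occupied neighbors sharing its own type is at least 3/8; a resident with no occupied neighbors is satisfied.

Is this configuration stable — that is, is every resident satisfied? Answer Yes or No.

(0,0)R 1/1 ✓
(0,1)R 2/2 ✓
(0,3)B 1/1 ✓
(0,5)B 0/0 ✓
(1,1)R 1/2 ✓
(1,2)B 2/3 ✓
(1,3)B 4/4 ✓
(1,4)B 2/2 ✓
(1,6)B 0/0 ✓
(2,0)R 1/1 ✓
(2,2)B 2/3 ✓
(2,3)B 4/4 ✓
(2,4)B 3/4 ✓
(2,5)B 2/2 ✓
(3,0)R 2/3 ✓
(3,1)B 0/3 ✗
(3,2)R 1/4 ✗
(3,3)B 1/4 ✗
(3,4)R 0/4 ✗
(3,5)B 3/4 ✓
(3,6)B 1/2 ✓
(4,0)R 2/2 ✓
(4,1)R 2/4 ✓
(4,2)R 3/3 ✓
(4,3)R 1/4 ✗
(4,4)B 2/4 ✓
(4,5)B 3/4 ✓
(4,6)R 0/3 ✗
(5,1)B 1/2 ✓
(5,3)B 1/3 ✗
(5,4)B 4/4 ✓
(5,5)B 3/3 ✓
(5,6)B 1/2 ✓
(6,0)B 1/1 ✓
(6,1)B 3/3 ✓
(6,2)B 1/2 ✓
(6,3)R 0/3 ✗
(6,4)B 1/2 ✓
For instance (3,1) has only 0/3 same-type neighbors, below 3/8.

No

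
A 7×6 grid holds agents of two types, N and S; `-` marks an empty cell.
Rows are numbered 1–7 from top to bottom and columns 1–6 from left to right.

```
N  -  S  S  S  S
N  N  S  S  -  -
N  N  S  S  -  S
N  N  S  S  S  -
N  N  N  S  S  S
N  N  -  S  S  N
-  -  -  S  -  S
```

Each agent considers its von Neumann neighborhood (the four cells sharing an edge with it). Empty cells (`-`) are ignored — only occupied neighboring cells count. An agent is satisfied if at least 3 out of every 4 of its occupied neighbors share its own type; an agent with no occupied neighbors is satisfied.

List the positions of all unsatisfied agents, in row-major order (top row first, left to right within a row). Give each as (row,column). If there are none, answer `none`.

(2,2), (4,3), (5,3), (5,6), (6,5), (6,6), (7,6)

Row 1: (1,1)N 1/1 ✓ · (1,3)S 2/2 ✓ · (1,4)S 3/3 ✓ · (1,5)S 2/2 ✓ · (1,6)S 1/1 ✓
Row 2: (2,1)N 3/3 ✓ · (2,2)N 2/3 ✗ · (2,3)S 3/4 ✓ · (2,4)S 3/3 ✓
Row 3: (3,1)N 3/3 ✓ · (3,2)N 3/4 ✓ · (3,3)S 3/4 ✓ · (3,4)S 3/3 ✓ · (3,6)S 0/0 ✓
Row 4: (4,1)N 3/3 ✓ · (4,2)N 3/4 ✓ · (4,3)S 2/4 ✗ · (4,4)S 4/4 ✓ · (4,5)S 2/2 ✓
Row 5: (5,1)N 3/3 ✓ · (5,2)N 4/4 ✓ · (5,3)N 1/3 ✗ · (5,4)S 3/4 ✓ · (5,5)S 4/4 ✓ · (5,6)S 1/2 ✗
Row 6: (6,1)N 2/2 ✓ · (6,2)N 2/2 ✓ · (6,4)S 3/3 ✓ · (6,5)S 2/3 ✗ · (6,6)N 0/3 ✗
Row 7: (7,4)S 1/1 ✓ · (7,6)S 0/1 ✗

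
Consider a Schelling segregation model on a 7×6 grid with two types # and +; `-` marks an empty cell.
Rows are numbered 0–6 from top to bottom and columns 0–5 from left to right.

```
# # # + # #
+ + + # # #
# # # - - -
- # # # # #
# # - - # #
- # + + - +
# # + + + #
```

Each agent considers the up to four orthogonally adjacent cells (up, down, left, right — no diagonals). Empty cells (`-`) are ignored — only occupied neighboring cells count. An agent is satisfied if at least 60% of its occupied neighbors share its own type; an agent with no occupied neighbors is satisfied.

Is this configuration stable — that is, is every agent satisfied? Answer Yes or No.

No

(0,0)# 1/2 ✗
(0,1)# 2/3 ✓
(0,2)# 1/3 ✗
(0,3)+ 0/3 ✗
(0,4)# 2/3 ✓
(0,5)# 2/2 ✓
(1,0)+ 1/3 ✗
(1,1)+ 2/4 ✗
(1,2)+ 1/4 ✗
(1,3)# 1/3 ✗
(1,4)# 3/3 ✓
(1,5)# 2/2 ✓
(2,0)# 1/2 ✗
(2,1)# 3/4 ✓
(2,2)# 2/3 ✓
(3,1)# 3/3 ✓
(3,2)# 3/3 ✓
(3,3)# 2/2 ✓
(3,4)# 3/3 ✓
(3,5)# 2/2 ✓
(4,0)# 1/1 ✓
(4,1)# 3/3 ✓
(4,4)# 2/2 ✓
(4,5)# 2/3 ✓
(5,1)# 2/3 ✓
(5,2)+ 2/3 ✓
(5,3)+ 2/2 ✓
(5,5)+ 0/2 ✗
(6,0)# 1/1 ✓
(6,1)# 2/3 ✓
(6,2)+ 2/3 ✓
(6,3)+ 3/3 ✓
(6,4)+ 1/2 ✗
(6,5)# 0/2 ✗
For instance (0,0) has only 1/2 same-type neighbors, below 3/5.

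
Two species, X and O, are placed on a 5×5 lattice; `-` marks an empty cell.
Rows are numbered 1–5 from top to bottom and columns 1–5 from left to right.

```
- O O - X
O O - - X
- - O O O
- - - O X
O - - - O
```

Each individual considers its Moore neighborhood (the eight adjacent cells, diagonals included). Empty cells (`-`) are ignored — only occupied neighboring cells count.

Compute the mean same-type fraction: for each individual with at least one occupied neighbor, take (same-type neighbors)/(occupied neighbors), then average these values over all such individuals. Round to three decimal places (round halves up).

0.728

Row 1: (1,2)O 3/3 · (1,3)O 2/2 · (1,5)X 1/1
Row 2: (2,1)O 2/2 · (2,2)O 4/4 · (2,5)X 1/3
Row 3: (3,3)O 3/3 · (3,4)O 3/5 · (3,5)O 2/4
Row 4: (4,4)O 4/5 · (4,5)X 0/4
Row 5: (5,1)O — no occupied neighbors · (5,5)O 1/2
Sum over 12 individuals: 3/3 + 2/2 + 1/1 + 2/2 + 4/4 + 1/3 + 3/3 + 3/5 + 2/4 + 4/5 + 0/4 + 1/2 = 131/15; mean = 131/15 ÷ 12 = 131/180 = 0.727777… → 0.728.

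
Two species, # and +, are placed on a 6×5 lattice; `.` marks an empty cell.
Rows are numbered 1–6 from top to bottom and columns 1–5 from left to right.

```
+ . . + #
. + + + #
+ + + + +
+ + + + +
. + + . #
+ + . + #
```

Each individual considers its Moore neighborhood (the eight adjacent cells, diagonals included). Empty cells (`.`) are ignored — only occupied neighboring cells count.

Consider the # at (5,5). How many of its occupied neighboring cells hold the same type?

1

Occupied neighbors of (5,5): (4,4)=+, (4,5)=+, (6,4)=+, (6,5)=#.
Same type (#): 1 of 4.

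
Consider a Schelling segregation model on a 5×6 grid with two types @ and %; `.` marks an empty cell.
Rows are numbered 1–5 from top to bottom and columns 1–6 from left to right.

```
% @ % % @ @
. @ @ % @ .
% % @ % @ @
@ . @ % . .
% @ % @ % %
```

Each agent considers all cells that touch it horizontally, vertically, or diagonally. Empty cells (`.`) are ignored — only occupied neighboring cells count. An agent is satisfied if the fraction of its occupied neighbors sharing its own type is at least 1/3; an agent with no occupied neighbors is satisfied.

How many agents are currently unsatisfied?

7

Row 1: (1,1)% 0/2 unhappy · (1,2)@ 2/4 ok · (1,3)% 2/5 ok · (1,4)% 2/5 ok · (1,5)@ 2/4 ok · (1,6)@ 2/2 ok
Row 2: (2,2)@ 3/7 ok · (2,3)@ 3/8 ok · (2,4)% 3/8 ok · (2,5)@ 4/7 ok
Row 3: (3,1)% 1/3 ok · (3,2)% 1/6 unhappy · (3,3)@ 3/7 ok · (3,4)% 2/7 unhappy · (3,5)@ 2/5 ok · (3,6)@ 2/2 ok
Row 4: (4,1)@ 1/4 unhappy · (4,3)@ 3/7 ok · (4,4)% 3/7 ok
Row 5: (5,1)% 0/2 unhappy · (5,2)@ 2/4 ok · (5,3)% 1/4 unhappy · (5,4)@ 1/4 unhappy · (5,5)% 2/3 ok · (5,6)% 1/1 ok
Unsatisfied: (1,1), (3,2), (3,4), (4,1), (5,1), (5,3), (5,4) — 7 in total.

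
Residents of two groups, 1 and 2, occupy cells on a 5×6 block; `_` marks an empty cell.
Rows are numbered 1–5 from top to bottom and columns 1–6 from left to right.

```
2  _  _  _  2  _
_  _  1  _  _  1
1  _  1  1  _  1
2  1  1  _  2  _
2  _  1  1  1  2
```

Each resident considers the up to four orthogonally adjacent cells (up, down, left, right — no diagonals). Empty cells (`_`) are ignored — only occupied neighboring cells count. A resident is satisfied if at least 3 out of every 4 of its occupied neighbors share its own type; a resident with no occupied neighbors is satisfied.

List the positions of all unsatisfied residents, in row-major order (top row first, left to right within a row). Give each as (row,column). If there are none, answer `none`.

Row 1: (1,1)2 0/0 satisfied · (1,5)2 0/0 satisfied
Row 2: (2,3)1 1/1 satisfied · (2,6)1 1/1 satisfied
Row 3: (3,1)1 0/1 not · (3,3)1 3/3 satisfied · (3,4)1 1/1 satisfied · (3,6)1 1/1 satisfied
Row 4: (4,1)2 1/3 not · (4,2)1 1/2 not · (4,3)1 3/3 satisfied · (4,5)2 0/1 not
Row 5: (5,1)2 1/1 satisfied · (5,3)1 2/2 satisfied · (5,4)1 2/2 satisfied · (5,5)1 1/3 not · (5,6)2 0/1 not

(3,1), (4,1), (4,2), (4,5), (5,5), (5,6)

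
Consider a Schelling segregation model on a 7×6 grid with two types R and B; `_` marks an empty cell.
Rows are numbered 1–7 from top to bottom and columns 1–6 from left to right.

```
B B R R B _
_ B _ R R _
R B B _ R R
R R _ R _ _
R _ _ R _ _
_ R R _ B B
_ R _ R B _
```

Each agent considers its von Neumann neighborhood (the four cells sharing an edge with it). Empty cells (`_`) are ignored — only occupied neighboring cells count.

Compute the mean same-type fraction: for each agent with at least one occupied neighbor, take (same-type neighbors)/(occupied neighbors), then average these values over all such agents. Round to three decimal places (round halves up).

0.780

(1,1)B 1/1
(1,2)B 2/3
(1,3)R 1/2
(1,4)R 2/3
(1,5)B 0/2
(2,2)B 2/2
(2,4)R 2/2
(2,5)R 2/3
(3,1)R 1/2
(3,2)B 2/4
(3,3)B 1/1
(3,5)R 2/2
(3,6)R 1/1
(4,1)R 3/3
(4,2)R 1/2
(4,4)R 1/1
(5,1)R 1/1
(5,4)R 1/1
(6,2)R 2/2
(6,3)R 1/1
(6,5)B 2/2
(6,6)B 1/1
(7,2)R 1/1
(7,4)R 0/1
(7,5)B 1/2
Sum over 25 agents: 1/1 + 2/3 + 1/2 + 2/3 + 0/2 + 2/2 + 2/2 + 2/3 + 1/2 + 2/4 + 1/1 + 2/2 + 1/1 + 3/3 + 1/2 + 1/1 + 1/1 + 1/1 + 2/2 + 1/1 + 2/2 + 1/1 + 1/1 + 0/1 + 1/2 = 39/2; mean = 39/2 ÷ 25 = 39/50 = 0.78 → 0.780.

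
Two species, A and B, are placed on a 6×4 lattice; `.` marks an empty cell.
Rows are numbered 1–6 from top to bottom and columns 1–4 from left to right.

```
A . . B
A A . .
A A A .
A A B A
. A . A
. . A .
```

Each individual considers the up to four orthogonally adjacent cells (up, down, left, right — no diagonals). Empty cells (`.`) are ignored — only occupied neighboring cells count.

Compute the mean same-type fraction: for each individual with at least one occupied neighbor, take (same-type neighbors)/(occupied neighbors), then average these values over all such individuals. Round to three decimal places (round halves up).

0.813

(1,1)A 1/1
(1,4)B — no occupied neighbors
(2,1)A 3/3
(2,2)A 2/2
(3,1)A 3/3
(3,2)A 4/4
(3,3)A 1/2
(4,1)A 2/2
(4,2)A 3/4
(4,3)B 0/3
(4,4)A 1/2
(5,2)A 1/1
(5,4)A 1/1
(6,3)A — no occupied neighbors
Sum over 12 individuals: 1/1 + 3/3 + 2/2 + 3/3 + 4/4 + 1/2 + 2/2 + 3/4 + 0/3 + 1/2 + 1/1 + 1/1 = 39/4; mean = 39/4 ÷ 12 = 13/16 = 0.8125 → 0.813.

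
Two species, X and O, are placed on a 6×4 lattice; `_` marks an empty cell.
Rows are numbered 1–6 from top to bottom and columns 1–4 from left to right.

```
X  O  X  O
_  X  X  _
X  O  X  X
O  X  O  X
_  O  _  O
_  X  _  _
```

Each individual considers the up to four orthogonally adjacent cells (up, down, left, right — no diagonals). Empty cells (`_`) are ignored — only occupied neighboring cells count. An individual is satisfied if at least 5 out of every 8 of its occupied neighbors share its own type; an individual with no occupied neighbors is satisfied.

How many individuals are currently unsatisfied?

15

(1,1)X 0/1 ✗
(1,2)O 0/3 ✗
(1,3)X 1/3 ✗
(1,4)O 0/1 ✗
(2,2)X 1/3 ✗
(2,3)X 3/3 ✓
(3,1)X 0/2 ✗
(3,2)O 0/4 ✗
(3,3)X 2/4 ✗
(3,4)X 2/2 ✓
(4,1)O 0/2 ✗
(4,2)X 0/4 ✗
(4,3)O 0/3 ✗
(4,4)X 1/3 ✗
(5,2)O 0/2 ✗
(5,4)O 0/1 ✗
(6,2)X 0/1 ✗
Unsatisfied: (1,1), (1,2), (1,3), (1,4), (2,2), (3,1), (3,2), (3,3), (4,1), (4,2), (4,3), (4,4), (5,2), (5,4), (6,2) — 15 in total.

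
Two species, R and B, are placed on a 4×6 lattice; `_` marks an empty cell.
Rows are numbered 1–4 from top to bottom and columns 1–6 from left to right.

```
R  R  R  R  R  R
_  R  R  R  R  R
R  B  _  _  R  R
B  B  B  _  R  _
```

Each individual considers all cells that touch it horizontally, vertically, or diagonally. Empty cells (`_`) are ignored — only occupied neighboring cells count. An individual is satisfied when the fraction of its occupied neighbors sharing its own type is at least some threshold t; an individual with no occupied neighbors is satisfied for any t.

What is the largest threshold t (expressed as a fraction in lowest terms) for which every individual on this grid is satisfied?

1/4

Row 1: (1,1)R 2/2 · (1,2)R 4/4 · (1,3)R 5/5 · (1,4)R 5/5 · (1,5)R 5/5 · (1,6)R 3/3
Row 2: (2,2)R 5/6 · (2,3)R 5/6 · (2,4)R 6/6 · (2,5)R 7/7 · (2,6)R 5/5
Row 3: (3,1)R 1/4 · (3,2)B 3/6 · (3,5)R 5/5 · (3,6)R 4/4
Row 4: (4,1)B 2/3 · (4,2)B 3/4 · (4,3)B 2/2 · (4,5)R 2/2
The smallest same-type fraction is 1/4 at (3,1), which reduces to 1/4. Any threshold above that leaves this individual unsatisfied.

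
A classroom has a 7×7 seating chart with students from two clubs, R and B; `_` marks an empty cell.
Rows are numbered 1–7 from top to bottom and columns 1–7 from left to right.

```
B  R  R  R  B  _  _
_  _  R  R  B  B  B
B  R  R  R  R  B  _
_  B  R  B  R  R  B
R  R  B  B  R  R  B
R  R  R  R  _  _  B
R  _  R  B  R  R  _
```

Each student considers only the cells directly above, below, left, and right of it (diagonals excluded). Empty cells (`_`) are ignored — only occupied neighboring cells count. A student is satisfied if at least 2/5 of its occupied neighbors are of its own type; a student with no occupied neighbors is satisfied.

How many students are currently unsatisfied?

(1,1)B 0/1 not
(1,2)R 1/2 satisfied
(1,3)R 3/3 satisfied
(1,4)R 2/3 satisfied
(1,5)B 1/2 satisfied
(2,3)R 3/3 satisfied
(2,4)R 3/4 satisfied
(2,5)B 2/4 satisfied
(2,6)B 3/3 satisfied
(2,7)B 1/1 satisfied
(3,1)B 0/1 not
(3,2)R 1/3 not
(3,3)R 4/4 satisfied
(3,4)R 3/4 satisfied
(3,5)R 2/4 satisfied
(3,6)B 1/3 not
(4,2)B 0/3 not
(4,3)R 1/4 not
(4,4)B 1/4 not
(4,5)R 3/4 satisfied
(4,6)R 2/4 satisfied
(4,7)B 1/2 satisfied
(5,1)R 2/2 satisfied
(5,2)R 2/4 satisfied
(5,3)B 1/4 not
(5,4)B 2/4 satisfied
(5,5)R 2/3 satisfied
(5,6)R 2/3 satisfied
(5,7)B 2/3 satisfied
(6,1)R 3/3 satisfied
(6,2)R 3/3 satisfied
(6,3)R 3/4 satisfied
(6,4)R 1/3 not
(6,7)B 1/1 satisfied
(7,1)R 1/1 satisfied
(7,3)R 1/2 satisfied
(7,4)B 0/3 not
(7,5)R 1/2 satisfied
(7,6)R 1/1 satisfied
Unsatisfied: (1,1), (3,1), (3,2), (3,6), (4,2), (4,3), (4,4), (5,3), (6,4), (7,4) — 10 in total.

10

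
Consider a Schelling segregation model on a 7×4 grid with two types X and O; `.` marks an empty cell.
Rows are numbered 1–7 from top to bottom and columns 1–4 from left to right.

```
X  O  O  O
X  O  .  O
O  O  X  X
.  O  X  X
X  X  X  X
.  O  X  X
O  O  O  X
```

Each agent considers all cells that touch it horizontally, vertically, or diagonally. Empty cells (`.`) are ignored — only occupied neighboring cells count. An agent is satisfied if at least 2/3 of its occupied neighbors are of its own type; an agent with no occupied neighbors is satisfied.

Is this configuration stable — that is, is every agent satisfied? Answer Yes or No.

No

(1,1)X 1/3 not
(1,2)O 2/4 not
(1,3)O 4/4 satisfied
(1,4)O 2/2 satisfied
(2,1)X 1/5 not
(2,2)O 4/7 not
(2,4)O 2/4 not
(3,1)O 3/4 satisfied
(3,2)O 3/6 not
(3,3)X 3/7 not
(3,4)X 3/4 satisfied
(4,2)O 2/7 not
(4,3)X 6/8 satisfied
(4,4)X 5/5 satisfied
(5,1)X 1/3 not
(5,2)X 4/6 satisfied
(5,3)X 6/8 satisfied
(5,4)X 5/5 satisfied
(6,2)O 3/7 not
(6,3)X 5/8 not
(6,4)X 4/5 satisfied
(7,1)O 2/2 satisfied
(7,2)O 3/4 satisfied
(7,3)O 2/5 not
(7,4)X 2/3 satisfied
For instance (1,1) has only 1/3 same-type neighbors, below 2/3.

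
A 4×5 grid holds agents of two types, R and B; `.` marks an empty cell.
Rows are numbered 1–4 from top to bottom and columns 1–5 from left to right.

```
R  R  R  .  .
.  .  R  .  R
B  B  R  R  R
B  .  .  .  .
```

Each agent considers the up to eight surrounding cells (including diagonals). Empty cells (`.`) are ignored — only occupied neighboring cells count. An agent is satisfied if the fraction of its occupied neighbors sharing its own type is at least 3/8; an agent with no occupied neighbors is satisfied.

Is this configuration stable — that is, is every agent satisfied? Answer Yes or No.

Yes

Row 1: (1,1)R 1/1 ✓ · (1,2)R 3/3 ✓ · (1,3)R 2/2 ✓
Row 2: (2,3)R 4/5 ✓ · (2,5)R 2/2 ✓
Row 3: (3,1)B 2/2 ✓ · (3,2)B 2/4 ✓ · (3,3)R 2/3 ✓ · (3,4)R 4/4 ✓ · (3,5)R 2/2 ✓
Row 4: (4,1)B 2/2 ✓
All meet the threshold, so the configuration is stable.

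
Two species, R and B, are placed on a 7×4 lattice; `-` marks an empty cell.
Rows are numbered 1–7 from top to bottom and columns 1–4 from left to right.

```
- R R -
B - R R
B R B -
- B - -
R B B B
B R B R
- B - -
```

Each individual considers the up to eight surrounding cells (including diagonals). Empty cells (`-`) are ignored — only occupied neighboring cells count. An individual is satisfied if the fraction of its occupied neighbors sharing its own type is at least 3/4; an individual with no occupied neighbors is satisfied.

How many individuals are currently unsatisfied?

Row 1: (1,2)R 2/3 unhappy · (1,3)R 3/3 ok
Row 2: (2,1)B 1/3 unhappy · (2,3)R 4/5 ok · (2,4)R 2/3 unhappy
Row 3: (3,1)B 2/3 unhappy · (3,2)R 1/5 unhappy · (3,3)B 1/4 unhappy
Row 4: (4,2)B 4/6 unhappy
Row 5: (5,1)R 1/4 unhappy · (5,2)B 4/6 unhappy · (5,3)B 4/6 unhappy · (5,4)B 2/3 unhappy
Row 6: (6,1)B 2/4 unhappy · (6,2)R 1/6 unhappy · (6,3)B 4/6 unhappy · (6,4)R 0/3 unhappy
Row 7: (7,2)B 2/3 unhappy
Unsatisfied: (1,2), (2,1), (2,4), (3,1), (3,2), (3,3), (4,2), (5,1), (5,2), (5,3), (5,4), (6,1), (6,2), (6,3), (6,4), (7,2) — 16 in total.

16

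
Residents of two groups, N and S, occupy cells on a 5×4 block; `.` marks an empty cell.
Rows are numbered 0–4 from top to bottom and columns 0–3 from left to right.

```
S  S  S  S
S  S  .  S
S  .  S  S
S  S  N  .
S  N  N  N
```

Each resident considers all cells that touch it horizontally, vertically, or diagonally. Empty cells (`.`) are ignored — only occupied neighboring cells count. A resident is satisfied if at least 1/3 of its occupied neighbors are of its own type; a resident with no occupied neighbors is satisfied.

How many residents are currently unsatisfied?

Row 0: (0,0)S 3/3 ok · (0,1)S 4/4 ok · (0,2)S 4/4 ok · (0,3)S 2/2 ok
Row 1: (1,0)S 4/4 ok · (1,1)S 6/6 ok · (1,3)S 4/4 ok
Row 2: (2,0)S 4/4 ok · (2,2)S 4/5 ok · (2,3)S 2/3 ok
Row 3: (3,0)S 3/4 ok · (3,1)S 4/7 ok · (3,2)N 3/6 ok
Row 4: (4,0)S 2/3 ok · (4,1)N 2/5 ok · (4,2)N 3/4 ok · (4,3)N 2/2 ok
Every one meets the threshold.

0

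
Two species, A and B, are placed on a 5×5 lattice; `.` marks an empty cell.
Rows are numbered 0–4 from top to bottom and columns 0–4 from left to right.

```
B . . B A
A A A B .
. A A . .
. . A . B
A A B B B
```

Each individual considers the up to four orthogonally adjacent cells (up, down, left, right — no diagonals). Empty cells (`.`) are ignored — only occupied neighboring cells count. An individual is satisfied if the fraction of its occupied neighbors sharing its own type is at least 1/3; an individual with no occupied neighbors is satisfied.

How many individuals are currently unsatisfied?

Row 0: (0,0)B 0/1 not · (0,3)B 1/2 satisfied · (0,4)A 0/1 not
Row 1: (1,0)A 1/2 satisfied · (1,1)A 3/3 satisfied · (1,2)A 2/3 satisfied · (1,3)B 1/2 satisfied
Row 2: (2,1)A 2/2 satisfied · (2,2)A 3/3 satisfied
Row 3: (3,2)A 1/2 satisfied · (3,4)B 1/1 satisfied
Row 4: (4,0)A 1/1 satisfied · (4,1)A 1/2 satisfied · (4,2)B 1/3 satisfied · (4,3)B 2/2 satisfied · (4,4)B 2/2 satisfied
Unsatisfied: (0,0), (0,4) — 2 in total.

2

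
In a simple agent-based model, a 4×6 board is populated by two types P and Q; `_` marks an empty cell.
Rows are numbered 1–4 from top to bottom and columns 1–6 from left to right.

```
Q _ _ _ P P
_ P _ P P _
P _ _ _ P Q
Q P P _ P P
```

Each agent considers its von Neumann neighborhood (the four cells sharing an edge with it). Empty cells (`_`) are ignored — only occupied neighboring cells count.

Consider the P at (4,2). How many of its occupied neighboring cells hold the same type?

1

Occupied neighbors of (4,2): (4,1)=Q, (4,3)=P.
Same type (P): 1 of 2.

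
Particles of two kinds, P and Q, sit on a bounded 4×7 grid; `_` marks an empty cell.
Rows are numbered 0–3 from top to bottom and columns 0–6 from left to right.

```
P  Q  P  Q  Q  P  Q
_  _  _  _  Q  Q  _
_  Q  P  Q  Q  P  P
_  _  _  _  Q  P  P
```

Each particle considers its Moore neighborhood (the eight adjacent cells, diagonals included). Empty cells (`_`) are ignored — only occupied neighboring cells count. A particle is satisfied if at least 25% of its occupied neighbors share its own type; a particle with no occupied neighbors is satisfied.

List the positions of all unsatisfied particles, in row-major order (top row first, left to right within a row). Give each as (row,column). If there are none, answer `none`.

(0,0)P 0/1 unhappy
(0,1)Q 0/2 unhappy
(0,2)P 0/2 unhappy
(0,3)Q 2/3 ok
(0,4)Q 3/4 ok
(0,5)P 0/4 unhappy
(0,6)Q 1/2 ok
(1,4)Q 5/7 ok
(1,5)Q 4/7 ok
(2,1)Q 0/1 unhappy
(2,2)P 0/2 unhappy
(2,3)Q 3/4 ok
(2,4)Q 4/6 ok
(2,5)P 3/7 ok
(2,6)P 3/4 ok
(3,4)Q 2/4 ok
(3,5)P 3/5 ok
(3,6)P 3/3 ok

(0,0), (0,1), (0,2), (0,5), (2,1), (2,2)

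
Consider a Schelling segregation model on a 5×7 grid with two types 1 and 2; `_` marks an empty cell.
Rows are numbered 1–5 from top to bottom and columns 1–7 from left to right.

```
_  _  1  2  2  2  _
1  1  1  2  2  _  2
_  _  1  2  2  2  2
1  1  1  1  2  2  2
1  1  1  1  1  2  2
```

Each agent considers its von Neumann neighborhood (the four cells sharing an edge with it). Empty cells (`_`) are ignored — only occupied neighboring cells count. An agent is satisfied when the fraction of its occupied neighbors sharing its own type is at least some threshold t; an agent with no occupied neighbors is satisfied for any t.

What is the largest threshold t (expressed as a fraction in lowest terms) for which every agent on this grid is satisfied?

(1,3)1 1/2
(1,4)2 2/3
(1,5)2 3/3
(1,6)2 1/1
(2,1)1 1/1
(2,2)1 2/2
(2,3)1 3/4
(2,4)2 3/4
(2,5)2 3/3
(2,7)2 1/1
(3,3)1 2/3
(3,4)2 2/4
(3,5)2 4/4
(3,6)2 3/3
(3,7)2 3/3
(4,1)1 2/2
(4,2)1 3/3
(4,3)1 4/4
(4,4)1 2/4
(4,5)2 2/4
(4,6)2 4/4
(4,7)2 3/3
(5,1)1 2/2
(5,2)1 3/3
(5,3)1 3/3
(5,4)1 3/3
(5,5)1 1/3
(5,6)2 2/3
(5,7)2 2/2
The smallest same-type fraction is 1/3 at (5,5), which reduces to 1/3. Any threshold above that leaves this agent unsatisfied.

1/3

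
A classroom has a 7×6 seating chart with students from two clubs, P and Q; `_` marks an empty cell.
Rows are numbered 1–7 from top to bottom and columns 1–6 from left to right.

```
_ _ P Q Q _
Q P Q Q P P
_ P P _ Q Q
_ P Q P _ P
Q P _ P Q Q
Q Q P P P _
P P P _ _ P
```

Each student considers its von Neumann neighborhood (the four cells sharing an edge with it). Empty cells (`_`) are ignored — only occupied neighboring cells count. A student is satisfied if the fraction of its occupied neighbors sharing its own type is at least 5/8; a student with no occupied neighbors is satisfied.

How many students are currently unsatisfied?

20

(1,3)P 0/2 not
(1,4)Q 2/3 satisfied
(1,5)Q 1/2 not
(2,1)Q 0/1 not
(2,2)P 1/3 not
(2,3)Q 1/4 not
(2,4)Q 2/3 satisfied
(2,5)P 1/4 not
(2,6)P 1/2 not
(3,2)P 3/3 satisfied
(3,3)P 1/3 not
(3,5)Q 1/2 not
(3,6)Q 1/3 not
(4,2)P 2/3 satisfied
(4,3)Q 0/3 not
(4,4)P 1/2 not
(4,6)P 0/2 not
(5,1)Q 1/2 not
(5,2)P 1/3 not
(5,4)P 2/3 satisfied
(5,5)Q 1/3 not
(5,6)Q 1/2 not
(6,1)Q 2/3 satisfied
(6,2)Q 1/4 not
(6,3)P 2/3 satisfied
(6,4)P 3/3 satisfied
(6,5)P 1/2 not
(7,1)P 1/2 not
(7,2)P 2/3 satisfied
(7,3)P 2/2 satisfied
(7,6)P 0/0 satisfied
Unsatisfied: (1,3), (1,5), (2,1), (2,2), (2,3), (2,5), (2,6), (3,3), (3,5), (3,6), (4,3), (4,4), (4,6), (5,1), (5,2), (5,5), (5,6), (6,2), (6,5), (7,1) — 20 in total.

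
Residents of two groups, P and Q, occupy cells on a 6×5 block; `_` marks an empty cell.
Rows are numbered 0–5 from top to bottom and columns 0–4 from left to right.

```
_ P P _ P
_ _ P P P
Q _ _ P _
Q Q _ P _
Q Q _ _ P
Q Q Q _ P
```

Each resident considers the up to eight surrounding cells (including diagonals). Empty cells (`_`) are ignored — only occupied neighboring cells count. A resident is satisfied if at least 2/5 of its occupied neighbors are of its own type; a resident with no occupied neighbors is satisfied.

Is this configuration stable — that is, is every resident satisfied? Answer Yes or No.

Yes

(0,1)P 2/2 satisfied
(0,2)P 3/3 satisfied
(0,4)P 2/2 satisfied
(1,2)P 4/4 satisfied
(1,3)P 5/5 satisfied
(1,4)P 3/3 satisfied
(2,0)Q 2/2 satisfied
(2,3)P 4/4 satisfied
(3,0)Q 4/4 satisfied
(3,1)Q 4/4 satisfied
(3,3)P 2/2 satisfied
(4,0)Q 5/5 satisfied
(4,1)Q 6/6 satisfied
(4,4)P 2/2 satisfied
(5,0)Q 3/3 satisfied
(5,1)Q 4/4 satisfied
(5,2)Q 2/2 satisfied
(5,4)P 1/1 satisfied
All meet the threshold, so the configuration is stable.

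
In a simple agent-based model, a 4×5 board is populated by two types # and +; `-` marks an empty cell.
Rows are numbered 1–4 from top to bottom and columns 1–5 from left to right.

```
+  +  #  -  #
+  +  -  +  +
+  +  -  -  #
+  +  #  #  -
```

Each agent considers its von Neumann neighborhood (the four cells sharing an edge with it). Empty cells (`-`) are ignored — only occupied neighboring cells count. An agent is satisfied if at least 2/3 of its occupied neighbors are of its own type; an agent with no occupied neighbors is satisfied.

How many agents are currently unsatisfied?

5

Row 1: (1,1)+ 2/2 ✓ · (1,2)+ 2/3 ✓ · (1,3)# 0/1 ✗ · (1,5)# 0/1 ✗
Row 2: (2,1)+ 3/3 ✓ · (2,2)+ 3/3 ✓ · (2,4)+ 1/1 ✓ · (2,5)+ 1/3 ✗
Row 3: (3,1)+ 3/3 ✓ · (3,2)+ 3/3 ✓ · (3,5)# 0/1 ✗
Row 4: (4,1)+ 2/2 ✓ · (4,2)+ 2/3 ✓ · (4,3)# 1/2 ✗ · (4,4)# 1/1 ✓
Unsatisfied: (1,3), (1,5), (2,5), (3,5), (4,3) — 5 in total.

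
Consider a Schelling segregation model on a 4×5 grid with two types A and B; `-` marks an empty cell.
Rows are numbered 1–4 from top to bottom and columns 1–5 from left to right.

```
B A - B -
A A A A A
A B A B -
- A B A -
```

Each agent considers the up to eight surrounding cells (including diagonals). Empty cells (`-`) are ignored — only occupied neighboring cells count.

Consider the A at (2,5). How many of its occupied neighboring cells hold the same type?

1

Occupied neighbors of (2,5): (1,4)=B, (2,4)=A, (3,4)=B.
Same type (A): 1 of 3.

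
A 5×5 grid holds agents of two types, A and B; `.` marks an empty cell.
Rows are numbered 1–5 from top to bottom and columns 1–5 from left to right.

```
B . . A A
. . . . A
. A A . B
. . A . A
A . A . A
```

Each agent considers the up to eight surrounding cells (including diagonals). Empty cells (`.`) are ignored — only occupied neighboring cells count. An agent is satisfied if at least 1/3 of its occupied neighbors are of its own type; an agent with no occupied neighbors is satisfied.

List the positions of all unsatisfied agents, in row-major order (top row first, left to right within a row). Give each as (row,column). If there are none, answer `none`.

(3,5)

Row 1: (1,1)B 0/0 ok · (1,4)A 2/2 ok · (1,5)A 2/2 ok
Row 2: (2,5)A 2/3 ok
Row 3: (3,2)A 2/2 ok · (3,3)A 2/2 ok · (3,5)B 0/2 unhappy
Row 4: (4,3)A 3/3 ok · (4,5)A 1/2 ok
Row 5: (5,1)A 0/0 ok · (5,3)A 1/1 ok · (5,5)A 1/1 ok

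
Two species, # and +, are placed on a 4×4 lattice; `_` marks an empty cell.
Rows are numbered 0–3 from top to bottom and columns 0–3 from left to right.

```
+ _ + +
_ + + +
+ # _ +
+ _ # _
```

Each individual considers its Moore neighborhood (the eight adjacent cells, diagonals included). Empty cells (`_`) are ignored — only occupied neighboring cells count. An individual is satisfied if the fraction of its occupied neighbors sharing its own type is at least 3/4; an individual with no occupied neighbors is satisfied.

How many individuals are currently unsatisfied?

5

(0,0)+ 1/1 satisfied
(0,2)+ 4/4 satisfied
(0,3)+ 3/3 satisfied
(1,1)+ 4/5 satisfied
(1,2)+ 5/6 satisfied
(1,3)+ 4/4 satisfied
(2,0)+ 2/3 not
(2,1)# 1/5 not
(2,3)+ 2/3 not
(3,0)+ 1/2 not
(3,2)# 1/2 not
Unsatisfied: (2,0), (2,1), (2,3), (3,0), (3,2) — 5 in total.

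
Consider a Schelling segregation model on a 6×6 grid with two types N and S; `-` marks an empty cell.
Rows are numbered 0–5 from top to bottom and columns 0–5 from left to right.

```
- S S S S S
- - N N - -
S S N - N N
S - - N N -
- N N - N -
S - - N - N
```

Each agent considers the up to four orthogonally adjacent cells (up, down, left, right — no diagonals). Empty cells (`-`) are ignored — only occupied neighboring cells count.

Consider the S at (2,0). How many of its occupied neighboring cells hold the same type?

2

Occupied neighbors of (2,0): (3,0)=S, (2,1)=S.
Same type (S): 2 of 2.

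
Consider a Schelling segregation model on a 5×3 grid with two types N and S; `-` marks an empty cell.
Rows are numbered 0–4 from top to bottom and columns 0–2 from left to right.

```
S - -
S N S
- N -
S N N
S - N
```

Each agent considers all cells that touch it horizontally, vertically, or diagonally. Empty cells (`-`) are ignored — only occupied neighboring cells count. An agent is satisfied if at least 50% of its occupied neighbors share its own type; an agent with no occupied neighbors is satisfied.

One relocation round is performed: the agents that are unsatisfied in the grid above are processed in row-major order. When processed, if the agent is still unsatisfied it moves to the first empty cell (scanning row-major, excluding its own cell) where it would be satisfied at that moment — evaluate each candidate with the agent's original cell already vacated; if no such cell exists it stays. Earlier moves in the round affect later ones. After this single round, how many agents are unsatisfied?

1

Initially unsatisfied (in order): (1,0), (1,1), (1,2), (3,0).
  (1,0) → (0,1).
  (1,1) → (2,0).
  (1,2): now satisfied by earlier moves; stays.
  (3,0) → (0,2).
Resulting grid:
S S S
- - S
N N -
- N N
S - N
Unsatisfied now: (4,0).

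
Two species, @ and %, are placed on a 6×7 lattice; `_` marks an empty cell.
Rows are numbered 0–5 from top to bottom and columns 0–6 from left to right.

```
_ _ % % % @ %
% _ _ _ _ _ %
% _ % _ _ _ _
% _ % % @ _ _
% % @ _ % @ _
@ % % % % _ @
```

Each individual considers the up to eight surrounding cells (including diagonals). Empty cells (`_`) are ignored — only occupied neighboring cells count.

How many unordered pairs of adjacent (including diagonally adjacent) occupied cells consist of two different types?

16

Scan each occupied cell's neighbors to the right and below (and the two forward diagonals) so each pair is counted once.
Row 0: %(0,2)–%(0,3)= %(0,3)–%(0,4)= %(0,4)–@(0,5)≠ @(0,5)–%(0,6)≠ @(0,5)–%(1,6)≠ %(0,6)–%(1,6)=  → 3/6 unlike.
Row 1: %(1,0)–%(2,0)=  → 0/1 unlike.
Row 2: %(2,0)–%(3,0)= %(2,2)–%(3,2)= %(2,2)–%(3,3)=  → 0/3 unlike.
Row 3: %(3,0)–%(4,0)= %(3,0)–%(4,1)= %(3,2)–%(3,3)= %(3,2)–@(4,2)≠ %(3,2)–%(4,1)= %(3,3)–@(3,4)≠ %(3,3)–%(4,4)= %(3,3)–@(4,2)≠ @(3,4)–%(4,4)≠ @(3,4)–@(4,5)=  → 4/10 unlike.
Row 4: %(4,0)–%(4,1)= %(4,0)–@(5,0)≠ %(4,0)–%(5,1)= %(4,1)–@(4,2)≠ %(4,1)–%(5,1)= %(4,1)–%(5,2)= %(4,1)–@(5,0)≠ @(4,2)–%(5,2)≠ @(4,2)–%(5,3)≠ @(4,2)–%(5,1)≠ %(4,4)–@(4,5)≠ %(4,4)–%(5,4)= %(4,4)–%(5,3)= @(4,5)–@(5,6)= @(4,5)–%(5,4)≠  → 8/15 unlike.
Row 5: @(5,0)–%(5,1)≠ %(5,1)–%(5,2)= %(5,2)–%(5,3)= %(5,3)–%(5,4)=  → 1/4 unlike.
Total adjacent occupied pairs: 39; unlike-type pairs: 16.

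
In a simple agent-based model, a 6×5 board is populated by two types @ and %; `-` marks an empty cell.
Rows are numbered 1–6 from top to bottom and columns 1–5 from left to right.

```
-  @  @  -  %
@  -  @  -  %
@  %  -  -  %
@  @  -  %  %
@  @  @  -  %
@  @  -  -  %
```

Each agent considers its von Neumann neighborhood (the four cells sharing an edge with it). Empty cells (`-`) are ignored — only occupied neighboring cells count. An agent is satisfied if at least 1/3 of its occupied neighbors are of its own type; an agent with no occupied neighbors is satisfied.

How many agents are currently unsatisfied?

Row 1: (1,2)@ 1/1 ✓ · (1,3)@ 2/2 ✓ · (1,5)% 1/1 ✓
Row 2: (2,1)@ 1/1 ✓ · (2,3)@ 1/1 ✓ · (2,5)% 2/2 ✓
Row 3: (3,1)@ 2/3 ✓ · (3,2)% 0/2 ✗ · (3,5)% 2/2 ✓
Row 4: (4,1)@ 3/3 ✓ · (4,2)@ 2/3 ✓ · (4,4)% 1/1 ✓ · (4,5)% 3/3 ✓
Row 5: (5,1)@ 3/3 ✓ · (5,2)@ 4/4 ✓ · (5,3)@ 1/1 ✓ · (5,5)% 2/2 ✓
Row 6: (6,1)@ 2/2 ✓ · (6,2)@ 2/2 ✓ · (6,5)% 1/1 ✓
Unsatisfied: (3,2) — 1 in total.

1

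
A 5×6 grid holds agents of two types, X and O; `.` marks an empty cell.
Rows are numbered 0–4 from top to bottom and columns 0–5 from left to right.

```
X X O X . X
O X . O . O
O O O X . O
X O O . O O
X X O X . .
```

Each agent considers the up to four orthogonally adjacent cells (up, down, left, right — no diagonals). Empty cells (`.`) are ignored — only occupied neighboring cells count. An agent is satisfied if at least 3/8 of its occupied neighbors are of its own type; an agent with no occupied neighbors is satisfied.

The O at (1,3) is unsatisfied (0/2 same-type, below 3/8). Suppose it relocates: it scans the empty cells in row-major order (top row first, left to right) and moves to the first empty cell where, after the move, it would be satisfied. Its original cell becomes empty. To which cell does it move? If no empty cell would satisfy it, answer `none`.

(1,2)

Vacating (1,3). Empty cells in order:
  (0,4): 0/2 same-type → still unsatisfied.
  (1,2): 2/3 same-type → satisfied — stop here.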